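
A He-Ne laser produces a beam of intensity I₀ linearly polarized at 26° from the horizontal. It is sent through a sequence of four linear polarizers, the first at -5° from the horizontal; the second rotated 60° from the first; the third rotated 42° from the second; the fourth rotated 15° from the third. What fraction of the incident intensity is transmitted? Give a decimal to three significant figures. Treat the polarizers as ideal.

≈ 0.0946 I₀

I₁ = I₀ cos²(-5° − 26°) = I₀ cos²(31°) = 0.7347 I₀.
I₂ = I₁ cos²(60°) = 0.7347 · 0.25 I₀ = 0.1837 I₀.
I₃ = I₂ cos²(42°) = 0.1837 · 0.5523 I₀ = 0.1014 I₀.
I₄ = I₃ cos²(15°) = 0.1014 · 0.933 I₀ = 0.09465 I₀.
Transmitted fraction = 0.09465.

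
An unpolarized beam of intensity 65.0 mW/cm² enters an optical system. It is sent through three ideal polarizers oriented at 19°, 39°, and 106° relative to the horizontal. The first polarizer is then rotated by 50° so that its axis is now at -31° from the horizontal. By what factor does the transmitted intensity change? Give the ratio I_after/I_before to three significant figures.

I_new/I_old ≈ 0.132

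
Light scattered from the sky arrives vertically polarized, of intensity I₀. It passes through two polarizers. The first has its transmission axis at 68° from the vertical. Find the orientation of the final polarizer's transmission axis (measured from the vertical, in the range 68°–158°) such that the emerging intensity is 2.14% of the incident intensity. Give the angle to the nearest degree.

θ ≈ 135°

By Malus's law, I₁ = I₀ cos²(68° − 0°) = I₀ cos²(68°) = 0.1403 I₀.
Need I₂/I₀ = 0.0214, so cos²(θ − 68°) = 0.0214 / 0.1403 = 0.1525.
θ − 68° = arccos(√0.1525) = 67.0°, giving θ ≈ 68 + 67.0 = 135.0°.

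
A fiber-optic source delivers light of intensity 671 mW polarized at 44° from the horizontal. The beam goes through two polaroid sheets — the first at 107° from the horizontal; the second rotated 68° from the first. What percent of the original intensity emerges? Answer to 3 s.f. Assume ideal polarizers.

≈ 2.89%

By Malus's law, I₁ = 671 mW · cos²(63°) = 138.3 mW.
I₂ = I₁ · cos²(68°) = 138.3 · 0.1403 = 19.41 mW.
That is 2.892% of the incident intensity.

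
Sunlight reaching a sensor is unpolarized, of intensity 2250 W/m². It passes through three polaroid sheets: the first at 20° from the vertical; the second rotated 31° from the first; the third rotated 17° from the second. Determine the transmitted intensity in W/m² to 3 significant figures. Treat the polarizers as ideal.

Unpolarized light through the first polarizer → I₁ = 2250 W/m²/2 = 1125 W/m², polarized at 20°.
I₂ = I₁ · cos²(31°) = 1125 · 0.7347 = 826.6 W/m².
I₃ = I₂ · cos²(17°) = 826.6 · 0.9145 = 755.9 W/m².

I ≈ 756 W/m²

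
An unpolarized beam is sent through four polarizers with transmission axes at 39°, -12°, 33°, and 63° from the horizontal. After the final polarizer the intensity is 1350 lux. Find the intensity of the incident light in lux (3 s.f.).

I₀ ≈ 1.82e4 lux

Unpolarized light through the first polarizer → I₁ = ½ I₀, now polarized at 39°.
I₂ = I₁ cos²(-12° − 39°) = 0.5 I₀ · cos²(51°) = 0.198 I₀.
I₃ = I₂ cos²(33° + 12°) = 0.198 I₀ · cos²(45°) = 0.09901 I₀.
I₄ = I₃ cos²(63° − 33°) = 0.09901 I₀ · cos²(30°) = 0.07426 I₀.
So 1350 lux = 0.07426 I₀, giving I₀ = 1350/0.07426 = 1.818e+04 lux.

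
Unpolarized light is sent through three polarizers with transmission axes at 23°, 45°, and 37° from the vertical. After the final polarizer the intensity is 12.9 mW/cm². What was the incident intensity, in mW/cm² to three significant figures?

I₀ ≈ 30.6 mW/cm²

Unpolarized light through the first polarizer → I₁ = ½ I₀, now polarized at 23°.
I₂ = I₁ cos²(45° − 23°) = 0.5 I₀ · cos²(22°) = 0.4298 I₀.
I₃ = I₂ cos²(37° − 45°) = 0.4298 I₀ · cos²(8°) = 0.4215 I₀.
So 12.9 mW/cm² = 0.4215 I₀, giving I₀ = 12.9/0.4215 = 30.6 mW/cm².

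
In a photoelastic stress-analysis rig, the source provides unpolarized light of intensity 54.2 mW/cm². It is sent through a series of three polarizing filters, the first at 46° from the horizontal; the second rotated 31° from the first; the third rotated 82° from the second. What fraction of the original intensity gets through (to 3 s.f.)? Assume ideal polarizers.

Unpolarized light through the first polarizer → I₁ = 54.2 mW/cm²/2 = 27.1 mW/cm², polarized at 46°.
I₂ = I₁ · cos²(31°) = 27.1 · 0.7347 = 19.91 mW/cm².
I₃ = I₂ · cos²(82°) = 19.91 · 0.01937 = 0.3857 mW/cm².
Transmitted fraction = 0.007116.

I/I₀ ≈ 0.00712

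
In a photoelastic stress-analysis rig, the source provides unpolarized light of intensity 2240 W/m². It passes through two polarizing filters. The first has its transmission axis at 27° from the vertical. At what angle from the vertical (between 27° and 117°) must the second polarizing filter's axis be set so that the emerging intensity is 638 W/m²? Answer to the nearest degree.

Unpolarized light through the first polarizer → I₁ = ½ I₀, now polarized at 27°.
Target fraction: 638 / 2240 W/m² = 0.2848 of I₀.
Need I₂/I₀ = 0.2848, so cos²(θ − 27°) = 0.2848 / 0.5 = 0.5696.
θ − 27° = arccos(√0.5696) = 41.0°, giving θ ≈ 27 + 41.0 = 68.0°.

θ ≈ 68°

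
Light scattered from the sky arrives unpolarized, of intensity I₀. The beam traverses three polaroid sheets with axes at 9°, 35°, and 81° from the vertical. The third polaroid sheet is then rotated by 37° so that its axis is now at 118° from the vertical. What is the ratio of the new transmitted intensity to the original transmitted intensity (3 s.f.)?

Before rotation:
Unpolarized light through the first polarizer → I₁ = ½ I₀, now polarized at 9°.
I₂ = I₁ cos²(35° − 9°) = 0.5 I₀ · cos²(26°) = 0.4039 I₀.
I₃ = I₂ cos²(81° − 35°) = 0.4039 I₀ · cos²(46°) = 0.1949 I₀.
After rotation:
Unpolarized light through the first polarizer → I₁ = ½ I₀, now polarized at 9°.
I₂ = I₁ cos²(35° − 9°) = 0.5 I₀ · cos²(26°) = 0.4039 I₀.
I₃ = I₂ cos²(118° − 35°) = 0.4039 I₀ · cos²(83°) = 0.005999 I₀.
Ratio = 0.005999 / 0.1949 = 0.03078.

I_new/I_old ≈ 0.0308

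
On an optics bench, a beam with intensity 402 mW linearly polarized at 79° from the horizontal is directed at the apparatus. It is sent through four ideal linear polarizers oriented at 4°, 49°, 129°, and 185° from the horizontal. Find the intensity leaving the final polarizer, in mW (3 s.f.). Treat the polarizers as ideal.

I₁ = 402 mW · cos²(75°) = 26.93 mW.
I₂ = I₁ · cos²(45°) = 26.93 · 0.5 = 13.46 mW.
I₃ = I₂ · cos²(80°) = 13.46 · 0.03015 = 0.406 mW.
I₄ = I₃ · cos²(56°) = 0.406 · 0.3127 = 0.127 mW.

I ≈ 0.127 mW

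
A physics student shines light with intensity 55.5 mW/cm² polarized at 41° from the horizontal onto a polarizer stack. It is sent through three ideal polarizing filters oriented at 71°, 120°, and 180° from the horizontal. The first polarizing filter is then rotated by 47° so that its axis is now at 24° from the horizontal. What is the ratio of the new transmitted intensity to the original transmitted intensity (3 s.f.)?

I_new/I_old ≈ 0.0310

Before rotation:
I₁ = I₀ cos²(71° − 41°) = I₀ cos²(30°) = 0.75 I₀.
I₂ = I₁ cos²(120° − 71°) = 0.75 I₀ · cos²(49°) = 0.3228 I₀.
I₃ = I₂ cos²(180° − 120°) = 0.3228 I₀ · cos²(60°) = 0.0807 I₀.
After rotation:
I₁ = I₀ cos²(24° − 41°) = I₀ cos²(17°) = 0.9145 I₀.
Angle between axes 1 and 2: 84°. I₂ = 0.9145 I₀ · cos²(84°) = 0.009992 I₀.
I₃ = I₂ cos²(180° − 120°) = 0.009992 I₀ · cos²(60°) = 0.002498 I₀.
Ratio = 0.002498 / 0.0807 = 0.03095.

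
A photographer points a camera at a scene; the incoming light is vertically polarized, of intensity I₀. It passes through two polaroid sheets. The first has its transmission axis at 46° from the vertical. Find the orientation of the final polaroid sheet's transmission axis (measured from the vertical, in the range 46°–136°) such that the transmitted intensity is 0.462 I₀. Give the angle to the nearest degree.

θ ≈ 58°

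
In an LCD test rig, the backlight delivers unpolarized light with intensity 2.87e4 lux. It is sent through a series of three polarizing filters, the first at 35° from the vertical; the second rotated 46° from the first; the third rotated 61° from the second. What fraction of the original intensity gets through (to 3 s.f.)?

Unpolarized light through the first polarizer → I₁ = 2.87e4 lux/2 = 1.435e+04 lux, polarized at 35°.
I₂ = I₁ · cos²(46°) = 1.435e+04 · 0.4826 = 6925 lux.
I₃ = I₂ · cos²(61°) = 6925 · 0.235 = 1628 lux.
Transmitted fraction = 0.05671.

I/I₀ ≈ 0.0567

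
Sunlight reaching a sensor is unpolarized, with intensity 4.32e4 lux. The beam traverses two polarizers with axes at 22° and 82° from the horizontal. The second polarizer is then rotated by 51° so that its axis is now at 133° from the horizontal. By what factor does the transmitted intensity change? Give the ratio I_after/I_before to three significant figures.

I_new/I_old ≈ 0.514

Before rotation:
Unpolarized light through the first polarizer → I₁ = ½ I₀, now polarized at 22°.
I₂ = I₁ cos²(82° − 22°) = 0.5 I₀ · cos²(60°) = 0.125 I₀.
After rotation:
Unpolarized light through the first polarizer → I₁ = ½ I₀, now polarized at 22°.
Angle between axes 1 and 2: 69°. I₂ = 0.5 I₀ · cos²(69°) = 0.06421 I₀.
Ratio = 0.06421 / 0.125 = 0.5137.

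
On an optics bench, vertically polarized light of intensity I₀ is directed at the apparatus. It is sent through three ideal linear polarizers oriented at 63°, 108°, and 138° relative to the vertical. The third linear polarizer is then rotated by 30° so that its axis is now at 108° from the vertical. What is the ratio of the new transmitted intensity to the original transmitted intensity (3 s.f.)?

I_new/I_old ≈ 1.33

Before rotation:
By Malus's law, I₁ = I₀ cos²(63° − 0°) = I₀ cos²(63°) = 0.2061 I₀.
I₂ = I₁ cos²(108° − 63°) = 0.2061 I₀ · cos²(45°) = 0.1031 I₀.
I₃ = I₂ cos²(138° − 108°) = 0.1031 I₀ · cos²(30°) = 0.07729 I₀.
After rotation:
I₁ = I₀ cos²(63° − 0°) = I₀ cos²(63°) = 0.2061 I₀.
I₂ = I₁ cos²(108° − 63°) = 0.2061 I₀ · cos²(45°) = 0.1031 I₀.
I₃ = I₂ cos²(108° − 108°) = 0.1031 I₀ · cos²(0°) = 0.1031 I₀.
Ratio = 0.1031 / 0.07729 = 1.333.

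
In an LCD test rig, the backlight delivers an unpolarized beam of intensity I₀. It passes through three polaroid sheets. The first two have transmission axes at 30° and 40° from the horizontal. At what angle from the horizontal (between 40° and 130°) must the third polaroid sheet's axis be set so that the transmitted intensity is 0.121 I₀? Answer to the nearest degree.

Unpolarized light through the first polarizer → I₁ = ½ I₀, now polarized at 30°.
I₂ = I₁ cos²(40° − 30°) = 0.5 I₀ · cos²(10°) = 0.4849 I₀.
Need I₃/I₀ = 0.121, so cos²(θ − 40°) = 0.121 / 0.4849 = 0.2495.
θ − 40° = arccos(√0.2495) = 60.0°, giving θ ≈ 40 + 60.0 = 100.0°.

θ ≈ 100°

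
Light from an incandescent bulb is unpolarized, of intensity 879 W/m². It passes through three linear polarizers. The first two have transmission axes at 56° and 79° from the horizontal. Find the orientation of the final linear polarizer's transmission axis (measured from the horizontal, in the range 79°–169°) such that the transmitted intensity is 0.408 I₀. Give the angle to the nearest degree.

θ ≈ 90°

Unpolarized light through the first polarizer → I₁ = ½ I₀, now polarized at 56°.
I₂ = I₁ cos²(79° − 56°) = 0.5 I₀ · cos²(23°) = 0.4237 I₀.
Need I₃/I₀ = 0.408, so cos²(θ − 79°) = 0.408 / 0.4237 = 0.963.
θ − 79° = arccos(√0.963) = 11.1°, giving θ ≈ 79 + 11.1 = 90.1°.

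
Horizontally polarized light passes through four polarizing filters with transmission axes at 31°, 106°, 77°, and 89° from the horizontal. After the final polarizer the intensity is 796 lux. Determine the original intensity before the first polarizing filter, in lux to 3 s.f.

I₀ ≈ 2.21e4 lux

I₁ = I₀ cos²(31° − 0°) = I₀ cos²(31°) = 0.7347 I₀.
I₂ = I₁ cos²(106° − 31°) = 0.7347 I₀ · cos²(75°) = 0.04922 I₀.
I₃ = I₂ cos²(77° − 106°) = 0.04922 I₀ · cos²(29°) = 0.03765 I₀.
I₄ = I₃ cos²(89° − 77°) = 0.03765 I₀ · cos²(12°) = 0.03602 I₀.
So 796 lux = 0.03602 I₀, giving I₀ = 796/0.03602 = 2.21e+04 lux.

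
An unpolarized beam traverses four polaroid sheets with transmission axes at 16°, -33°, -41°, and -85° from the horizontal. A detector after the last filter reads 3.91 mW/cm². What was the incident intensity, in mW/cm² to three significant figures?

Unpolarized light through the first polarizer → I₁ = ½ I₀, now polarized at 16°.
I₂ = I₁ cos²(-33° − 16°) = 0.5 I₀ · cos²(49°) = 0.2152 I₀.
I₃ = I₂ cos²(-41° + 33°) = 0.2152 I₀ · cos²(8°) = 0.211 I₀.
I₄ = I₃ cos²(-85° + 41°) = 0.211 I₀ · cos²(44°) = 0.1092 I₀.
So 3.91 mW/cm² = 0.1092 I₀, giving I₀ = 3.91/0.1092 = 35.81 mW/cm².

I₀ ≈ 35.8 mW/cm²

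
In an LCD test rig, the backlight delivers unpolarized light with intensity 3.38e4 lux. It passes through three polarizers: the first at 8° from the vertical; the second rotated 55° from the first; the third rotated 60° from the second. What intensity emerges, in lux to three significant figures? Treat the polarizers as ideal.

I ≈ 1390 lux

Unpolarized light through the first polarizer → I₁ = 3.38e4 lux/2 = 1.69e+04 lux, polarized at 8°.
I₂ = I₁ · cos²(55°) = 1.69e+04 · 0.329 = 5560 lux.
I₃ = I₂ · cos²(60°) = 5560 · 0.25 = 1390 lux.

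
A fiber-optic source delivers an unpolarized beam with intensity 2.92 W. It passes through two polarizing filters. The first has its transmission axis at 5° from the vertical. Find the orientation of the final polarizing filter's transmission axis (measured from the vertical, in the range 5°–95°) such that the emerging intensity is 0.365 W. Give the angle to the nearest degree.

θ ≈ 65°

Unpolarized light through the first polarizer → I₁ = ½ I₀, now polarized at 5°.
Target fraction: 0.365 / 2.92 W = 0.125 of I₀.
Need I₂/I₀ = 0.125, so cos²(θ − 5°) = 0.125 / 0.5 = 0.25.
θ − 5° = arccos(√0.25) = 60.0°, giving θ ≈ 5 + 60.0 = 65.0°.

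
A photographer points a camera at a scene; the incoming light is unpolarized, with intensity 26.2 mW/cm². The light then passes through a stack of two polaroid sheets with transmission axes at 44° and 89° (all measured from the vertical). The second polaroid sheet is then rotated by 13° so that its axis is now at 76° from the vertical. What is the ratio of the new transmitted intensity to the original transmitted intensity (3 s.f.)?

I_new/I_old ≈ 1.44

Before rotation:
Unpolarized light through the first polarizer → I₁ = ½ I₀, now polarized at 44°.
I₂ = I₁ cos²(89° − 44°) = 0.5 I₀ · cos²(45°) = 0.25 I₀.
After rotation:
Unpolarized light through the first polarizer → I₁ = ½ I₀, now polarized at 44°.
I₂ = I₁ cos²(76° − 44°) = 0.5 I₀ · cos²(32°) = 0.3596 I₀.
Ratio = 0.3596 / 0.25 = 1.438.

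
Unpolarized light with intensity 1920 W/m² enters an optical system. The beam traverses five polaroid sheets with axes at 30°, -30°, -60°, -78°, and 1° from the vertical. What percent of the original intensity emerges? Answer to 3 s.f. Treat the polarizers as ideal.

≈ 0.309%

Unpolarized light through the first polarizer → I₁ = 1920 W/m²/2 = 960 W/m², polarized at 30°.
I₂ = I₁ · cos²(60°) = 960 · 0.25 = 240 W/m².
I₃ = I₂ · cos²(30°) = 240 · 0.75 = 180 W/m².
I₄ = I₃ · cos²(18°) = 180 · 0.9045 = 162.8 W/m².
I₅ = I₄ · cos²(79°) = 162.8 · 0.03641 = 5.928 W/m².
That is 0.3087% of the incident intensity.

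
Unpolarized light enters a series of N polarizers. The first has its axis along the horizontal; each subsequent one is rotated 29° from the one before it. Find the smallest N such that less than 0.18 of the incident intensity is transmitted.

First polarizer halves the unpolarized light: factor 1/2.
Each further stage multiplies by cos²(29°) = 0.765.
After N polarizers: T = 0.5·0.765^(N−1). Require T < 0.18 ⇒ N−1 > ln(0.18/0.5)/ln(0.765) = 3.81, so N−1 ≥ 4 and N = 5.
Check: N=5 gives T = 0.1712 < 0.18; N=4 gives T = 0.2238.

N = 5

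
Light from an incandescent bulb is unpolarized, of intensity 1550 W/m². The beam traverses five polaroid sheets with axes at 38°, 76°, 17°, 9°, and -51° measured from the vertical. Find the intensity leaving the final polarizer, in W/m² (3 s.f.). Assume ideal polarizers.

I ≈ 31.3 W/m²

Unpolarized light through the first polarizer → I₁ = 1550 W/m²/2 = 775 W/m², polarized at 38°.
I₂ = I₁ · cos²(38°) = 775 · 0.621 = 481.2 W/m².
I₃ = I₂ · cos²(59°) = 481.2 · 0.2653 = 127.7 W/m².
I₄ = I₃ · cos²(8°) = 127.7 · 0.9806 = 125.2 W/m².
I₅ = I₄ · cos²(60°) = 125.2 · 0.25 = 31.3 W/m².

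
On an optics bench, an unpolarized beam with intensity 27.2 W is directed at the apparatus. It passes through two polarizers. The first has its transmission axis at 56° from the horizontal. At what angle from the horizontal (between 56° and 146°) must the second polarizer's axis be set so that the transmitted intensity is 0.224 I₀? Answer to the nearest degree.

θ ≈ 104°

Unpolarized light through the first polarizer → I₁ = ½ I₀, now polarized at 56°.
Need I₂/I₀ = 0.224, so cos²(θ − 56°) = 0.224 / 0.5 = 0.448.
θ − 56° = arccos(√0.448) = 48.0°, giving θ ≈ 56 + 48.0 = 104.0°.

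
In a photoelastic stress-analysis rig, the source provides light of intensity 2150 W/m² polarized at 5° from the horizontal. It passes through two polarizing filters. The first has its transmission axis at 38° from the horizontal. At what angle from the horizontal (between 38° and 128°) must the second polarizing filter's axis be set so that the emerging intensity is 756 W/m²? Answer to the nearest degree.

I₁ = I₀ cos²(38° − 5°) = I₀ cos²(33°) = 0.7034 I₀.
Target fraction: 756 / 2150 W/m² = 0.3516 of I₀.
Need I₂/I₀ = 0.3516, so cos²(θ − 38°) = 0.3516 / 0.7034 = 0.4999.
θ − 38° = arccos(√0.4999) = 45.0°, giving θ ≈ 38 + 45.0 = 83.0°.

θ ≈ 83°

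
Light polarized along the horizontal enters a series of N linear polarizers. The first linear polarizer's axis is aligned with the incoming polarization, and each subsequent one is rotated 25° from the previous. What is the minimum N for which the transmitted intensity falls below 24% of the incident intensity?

N = 9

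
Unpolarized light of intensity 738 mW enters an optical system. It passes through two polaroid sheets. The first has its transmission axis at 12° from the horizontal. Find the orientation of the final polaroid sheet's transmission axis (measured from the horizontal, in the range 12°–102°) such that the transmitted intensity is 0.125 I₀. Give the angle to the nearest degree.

θ ≈ 72°

Unpolarized light through the first polarizer → I₁ = ½ I₀, now polarized at 12°.
Need I₂/I₀ = 0.125, so cos²(θ − 12°) = 0.125 / 0.5 = 0.25.
θ − 12° = arccos(√0.25) = 60.0°, giving θ ≈ 12 + 60.0 = 72.0°.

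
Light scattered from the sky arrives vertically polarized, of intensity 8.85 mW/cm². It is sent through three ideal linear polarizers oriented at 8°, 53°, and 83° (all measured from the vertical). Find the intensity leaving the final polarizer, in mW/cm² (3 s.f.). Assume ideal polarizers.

I₁ = 8.85 mW/cm² · cos²(8°) = 8.679 mW/cm².
I₂ = I₁ · cos²(45°) = 8.679 · 0.5 = 4.339 mW/cm².
I₃ = I₂ · cos²(30°) = 4.339 · 0.75 = 3.254 mW/cm².

I ≈ 3.25 mW/cm²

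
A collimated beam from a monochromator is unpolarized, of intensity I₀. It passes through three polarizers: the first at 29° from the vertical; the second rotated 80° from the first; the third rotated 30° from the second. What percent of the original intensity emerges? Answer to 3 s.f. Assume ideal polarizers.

≈ 1.13%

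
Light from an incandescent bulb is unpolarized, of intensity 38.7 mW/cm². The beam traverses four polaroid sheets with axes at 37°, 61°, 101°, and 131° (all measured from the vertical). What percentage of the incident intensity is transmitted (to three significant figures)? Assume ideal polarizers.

≈ 18.4%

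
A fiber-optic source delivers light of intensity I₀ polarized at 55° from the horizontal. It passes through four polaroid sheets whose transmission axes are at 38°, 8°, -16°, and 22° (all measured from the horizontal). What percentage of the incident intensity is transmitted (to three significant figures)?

≈ 35.5%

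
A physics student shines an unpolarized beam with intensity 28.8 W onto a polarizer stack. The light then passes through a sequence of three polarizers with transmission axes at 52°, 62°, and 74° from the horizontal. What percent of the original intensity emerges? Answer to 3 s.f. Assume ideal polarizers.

Unpolarized light through the first polarizer → I₁ = 28.8 W/2 = 14.4 W, polarized at 52°.
I₂ = I₁ · cos²(10°) = 14.4 · 0.9698 = 13.97 W.
I₃ = I₂ · cos²(12°) = 13.97 · 0.9568 = 13.36 W.
That is 46.4% of the incident intensity.

≈ 46.4%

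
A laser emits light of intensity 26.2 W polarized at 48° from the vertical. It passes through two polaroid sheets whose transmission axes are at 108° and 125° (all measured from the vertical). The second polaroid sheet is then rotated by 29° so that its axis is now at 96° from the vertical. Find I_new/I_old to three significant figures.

I_new/I_old ≈ 1.05

Before rotation:
By Malus's law, I₁ = I₀ cos²(108° − 48°) = I₀ cos²(60°) = 0.25 I₀.
I₂ = I₁ cos²(125° − 108°) = 0.25 I₀ · cos²(17°) = 0.2286 I₀.
After rotation:
I₁ = I₀ cos²(108° − 48°) = I₀ cos²(60°) = 0.25 I₀.
I₂ = I₁ cos²(96° − 108°) = 0.25 I₀ · cos²(12°) = 0.2392 I₀.
Ratio = 0.2392 / 0.2286 = 1.046.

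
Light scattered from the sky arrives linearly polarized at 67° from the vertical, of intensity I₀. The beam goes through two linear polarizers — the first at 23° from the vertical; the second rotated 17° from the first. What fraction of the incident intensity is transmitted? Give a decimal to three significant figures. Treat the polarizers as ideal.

≈ 0.473 I₀

By Malus's law, I₁ = I₀ cos²(23° − 67°) = I₀ cos²(44°) = 0.5174 I₀.
I₂ = I₁ cos²(17°) = 0.5174 · 0.9145 I₀ = 0.4732 I₀.
Transmitted fraction = 0.4732.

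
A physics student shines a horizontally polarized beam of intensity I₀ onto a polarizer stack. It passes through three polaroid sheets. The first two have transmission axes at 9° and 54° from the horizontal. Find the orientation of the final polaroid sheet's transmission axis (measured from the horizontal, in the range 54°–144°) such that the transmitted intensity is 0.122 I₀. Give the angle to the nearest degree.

θ ≈ 114°

I₁ = I₀ cos²(9° − 0°) = I₀ cos²(9°) = 0.9755 I₀.
I₂ = I₁ cos²(54° − 9°) = 0.9755 I₀ · cos²(45°) = 0.4878 I₀.
Need I₃/I₀ = 0.122, so cos²(θ − 54°) = 0.122 / 0.4878 = 0.2501.
θ − 54° = arccos(√0.2501) = 60.0°, giving θ ≈ 54 + 60.0 = 114.0°.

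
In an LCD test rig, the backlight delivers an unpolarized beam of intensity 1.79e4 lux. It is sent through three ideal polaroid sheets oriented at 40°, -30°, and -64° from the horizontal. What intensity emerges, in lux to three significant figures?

I ≈ 720 lux

Unpolarized light through the first polarizer → I₁ = 1.79e4 lux/2 = 8950 lux, polarized at 40°.
I₂ = I₁ · cos²(70°) = 8950 · 0.117 = 1047 lux.
I₃ = I₂ · cos²(34°) = 1047 · 0.6873 = 719.6 lux.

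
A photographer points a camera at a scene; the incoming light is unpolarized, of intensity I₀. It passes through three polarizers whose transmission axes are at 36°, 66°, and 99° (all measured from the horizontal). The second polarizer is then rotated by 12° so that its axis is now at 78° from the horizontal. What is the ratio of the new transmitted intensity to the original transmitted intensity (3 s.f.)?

I_new/I_old ≈ 0.912

Before rotation:
Unpolarized light through the first polarizer → I₁ = ½ I₀, now polarized at 36°.
I₂ = I₁ cos²(66° − 36°) = 0.5 I₀ · cos²(30°) = 0.375 I₀.
I₃ = I₂ cos²(99° − 66°) = 0.375 I₀ · cos²(33°) = 0.2638 I₀.
After rotation:
Unpolarized light through the first polarizer → I₁ = ½ I₀, now polarized at 36°.
I₂ = I₁ cos²(78° − 36°) = 0.5 I₀ · cos²(42°) = 0.2761 I₀.
I₃ = I₂ cos²(99° − 78°) = 0.2761 I₀ · cos²(21°) = 0.2407 I₀.
Ratio = 0.2407 / 0.2638 = 0.9124.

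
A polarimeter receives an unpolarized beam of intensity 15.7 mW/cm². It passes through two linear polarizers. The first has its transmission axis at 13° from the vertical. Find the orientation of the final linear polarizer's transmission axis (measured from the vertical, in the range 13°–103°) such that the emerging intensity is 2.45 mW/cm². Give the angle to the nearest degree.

θ ≈ 69°

Unpolarized light through the first polarizer → I₁ = ½ I₀, now polarized at 13°.
Target fraction: 2.45 / 15.7 mW/cm² = 0.1561 of I₀.
Need I₂/I₀ = 0.1561, so cos²(θ − 13°) = 0.1561 / 0.5 = 0.3121.
θ − 13° = arccos(√0.3121) = 56.0°, giving θ ≈ 13 + 56.0 = 69.0°.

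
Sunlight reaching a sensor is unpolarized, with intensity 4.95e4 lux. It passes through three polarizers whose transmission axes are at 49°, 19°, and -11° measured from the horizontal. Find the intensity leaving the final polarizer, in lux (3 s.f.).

I ≈ 1.39e4 lux

Unpolarized light through the first polarizer → I₁ = 4.95e4 lux/2 = 2.475e+04 lux, polarized at 49°.
I₂ = I₁ · cos²(30°) = 2.475e+04 · 0.75 = 1.856e+04 lux.
I₃ = I₂ · cos²(30°) = 1.856e+04 · 0.75 = 1.392e+04 lux.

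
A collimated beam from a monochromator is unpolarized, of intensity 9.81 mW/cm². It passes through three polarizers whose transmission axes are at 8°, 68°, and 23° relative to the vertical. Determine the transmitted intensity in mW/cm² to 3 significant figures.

I ≈ 0.613 mW/cm²

Unpolarized light through the first polarizer → I₁ = 9.81 mW/cm²/2 = 4.905 mW/cm², polarized at 8°.
I₂ = I₁ · cos²(60°) = 4.905 · 0.25 = 1.226 mW/cm².
I₃ = I₂ · cos²(45°) = 1.226 · 0.5 = 0.6131 mW/cm².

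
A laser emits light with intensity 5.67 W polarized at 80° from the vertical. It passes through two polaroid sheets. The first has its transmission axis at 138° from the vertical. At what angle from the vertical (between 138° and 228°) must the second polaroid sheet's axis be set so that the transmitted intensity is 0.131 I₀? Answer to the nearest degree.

θ ≈ 185°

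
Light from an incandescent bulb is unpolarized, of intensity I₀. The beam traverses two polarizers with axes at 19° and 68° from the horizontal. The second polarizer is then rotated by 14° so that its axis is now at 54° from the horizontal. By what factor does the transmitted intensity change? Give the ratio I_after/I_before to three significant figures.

Before rotation:
Unpolarized light through the first polarizer → I₁ = ½ I₀, now polarized at 19°.
I₂ = I₁ cos²(68° − 19°) = 0.5 I₀ · cos²(49°) = 0.2152 I₀.
After rotation:
Unpolarized light through the first polarizer → I₁ = ½ I₀, now polarized at 19°.
I₂ = I₁ cos²(54° − 19°) = 0.5 I₀ · cos²(35°) = 0.3355 I₀.
Ratio = 0.3355 / 0.2152 = 1.559.

I_new/I_old ≈ 1.56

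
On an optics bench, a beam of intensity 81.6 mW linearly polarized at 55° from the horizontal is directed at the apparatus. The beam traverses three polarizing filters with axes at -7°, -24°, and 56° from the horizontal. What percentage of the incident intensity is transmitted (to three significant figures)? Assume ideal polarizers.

≈ 0.608%

By Malus's law, I₁ = 81.6 mW · cos²(62°) = 17.98 mW.
I₂ = I₁ · cos²(17°) = 17.98 · 0.9145 = 16.45 mW.
I₃ = I₂ · cos²(80°) = 16.45 · 0.03015 = 0.496 mW.
That is 0.6078% of the incident intensity.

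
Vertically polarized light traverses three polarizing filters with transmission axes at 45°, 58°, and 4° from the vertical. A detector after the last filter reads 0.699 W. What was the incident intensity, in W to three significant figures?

I₀ ≈ 4.26 W

By Malus's law, I₁ = I₀ cos²(45° − 0°) = I₀ cos²(45°) = 0.5 I₀.
I₂ = I₁ cos²(58° − 45°) = 0.5 I₀ · cos²(13°) = 0.4747 I₀.
I₃ = I₂ cos²(4° − 58°) = 0.4747 I₀ · cos²(54°) = 0.164 I₀.
So 0.699 W = 0.164 I₀, giving I₀ = 0.699/0.164 = 4.262 W.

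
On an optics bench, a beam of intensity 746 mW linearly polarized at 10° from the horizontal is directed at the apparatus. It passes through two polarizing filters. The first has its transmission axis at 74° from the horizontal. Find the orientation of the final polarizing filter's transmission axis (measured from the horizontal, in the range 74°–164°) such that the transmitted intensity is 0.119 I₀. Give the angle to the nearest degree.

By Malus's law, I₁ = I₀ cos²(74° − 10°) = I₀ cos²(64°) = 0.1922 I₀.
Need I₂/I₀ = 0.119, so cos²(θ − 74°) = 0.119 / 0.1922 = 0.6192.
θ − 74° = arccos(√0.6192) = 38.1°, giving θ ≈ 74 + 38.1 = 112.1°.

θ ≈ 112°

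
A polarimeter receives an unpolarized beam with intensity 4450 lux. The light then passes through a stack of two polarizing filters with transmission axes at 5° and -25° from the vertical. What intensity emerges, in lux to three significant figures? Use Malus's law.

I ≈ 1670 lux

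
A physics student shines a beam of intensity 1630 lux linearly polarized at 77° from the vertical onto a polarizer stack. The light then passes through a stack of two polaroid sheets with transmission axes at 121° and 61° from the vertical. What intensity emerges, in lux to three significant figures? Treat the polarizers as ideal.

I ≈ 211 lux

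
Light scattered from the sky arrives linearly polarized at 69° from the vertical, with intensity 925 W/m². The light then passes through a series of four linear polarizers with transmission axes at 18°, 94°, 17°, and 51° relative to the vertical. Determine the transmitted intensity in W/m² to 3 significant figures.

I ≈ 0.746 W/m²

I₁ = 925 W/m² · cos²(51°) = 366.3 W/m².
I₂ = I₁ · cos²(76°) = 366.3 · 0.05853 = 21.44 W/m².
I₃ = I₂ · cos²(77°) = 21.44 · 0.0506 = 1.085 W/m².
I₄ = I₃ · cos²(34°) = 1.085 · 0.6873 = 0.7457 W/m².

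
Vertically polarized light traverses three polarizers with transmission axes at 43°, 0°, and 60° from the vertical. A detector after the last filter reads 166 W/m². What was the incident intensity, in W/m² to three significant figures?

I₁ = I₀ cos²(43° − 0°) = I₀ cos²(43°) = 0.5349 I₀.
I₂ = I₁ cos²(0° − 43°) = 0.5349 I₀ · cos²(43°) = 0.2861 I₀.
I₃ = I₂ cos²(60° − 0°) = 0.2861 I₀ · cos²(60°) = 0.07152 I₀.
So 166 W/m² = 0.07152 I₀, giving I₀ = 166/0.07152 = 2321 W/m².

I₀ ≈ 2320 W/m²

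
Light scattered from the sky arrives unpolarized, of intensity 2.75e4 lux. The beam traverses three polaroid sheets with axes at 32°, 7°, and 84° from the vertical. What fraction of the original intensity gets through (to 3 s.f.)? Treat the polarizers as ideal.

Unpolarized light through the first polarizer → I₁ = 2.75e4 lux/2 = 1.375e+04 lux, polarized at 32°.
I₂ = I₁ · cos²(25°) = 1.375e+04 · 0.8214 = 1.129e+04 lux.
I₃ = I₂ · cos²(77°) = 1.129e+04 · 0.0506 = 571.5 lux.
Transmitted fraction = 0.02078.

I/I₀ ≈ 0.0208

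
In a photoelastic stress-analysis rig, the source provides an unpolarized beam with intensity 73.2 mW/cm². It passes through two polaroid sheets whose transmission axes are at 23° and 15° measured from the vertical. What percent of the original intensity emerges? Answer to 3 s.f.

≈ 49.0%

Unpolarized light through the first polarizer → I₁ = 73.2 mW/cm²/2 = 36.6 mW/cm², polarized at 23°.
I₂ = I₁ · cos²(8°) = 36.6 · 0.9806 = 35.89 mW/cm².
That is 49.03% of the incident intensity.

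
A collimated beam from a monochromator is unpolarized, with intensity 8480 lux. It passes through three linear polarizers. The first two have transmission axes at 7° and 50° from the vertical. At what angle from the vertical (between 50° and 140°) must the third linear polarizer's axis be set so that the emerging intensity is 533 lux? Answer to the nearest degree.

Unpolarized light through the first polarizer → I₁ = ½ I₀, now polarized at 7°.
I₂ = I₁ cos²(50° − 7°) = 0.5 I₀ · cos²(43°) = 0.2674 I₀.
Target fraction: 533 / 8480 lux = 0.06285 of I₀.
Need I₃/I₀ = 0.06285, so cos²(θ − 50°) = 0.06285 / 0.2674 = 0.235.
θ − 50° = arccos(√0.235) = 61.0°, giving θ ≈ 50 + 61.0 = 111.0°.

θ ≈ 111°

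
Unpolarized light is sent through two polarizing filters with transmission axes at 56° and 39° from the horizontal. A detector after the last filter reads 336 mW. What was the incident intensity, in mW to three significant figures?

Unpolarized light through the first polarizer → I₁ = ½ I₀, now polarized at 56°.
I₂ = I₁ cos²(39° − 56°) = 0.5 I₀ · cos²(17°) = 0.4573 I₀.
So 336 mW = 0.4573 I₀, giving I₀ = 336/0.4573 = 734.8 mW.

I₀ ≈ 735 mW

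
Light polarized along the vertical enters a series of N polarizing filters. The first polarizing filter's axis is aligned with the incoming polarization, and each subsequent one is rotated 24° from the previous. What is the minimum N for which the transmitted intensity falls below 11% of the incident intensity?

First polarizer is aligned with the polarization: full transmission.
Each further stage multiplies by cos²(24°) = 0.8346.
After N polarizers: T = 0.8346^(N−1). Require T < 0.11 ⇒ N−1 > ln(0.11)/ln(0.8346) = 12.21, so N−1 ≥ 13 and N = 14.
Check: N=14 gives T = 0.09528 < 0.11; N=13 gives T = 0.1142.

N = 14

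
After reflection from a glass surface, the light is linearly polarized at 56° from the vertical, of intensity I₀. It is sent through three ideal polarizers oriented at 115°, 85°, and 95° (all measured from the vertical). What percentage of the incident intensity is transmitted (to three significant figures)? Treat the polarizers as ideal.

I₁ = I₀ cos²(115° − 56°) = I₀ cos²(59°) = 0.2653 I₀.
I₂ = I₁ cos²(85° − 115°) = 0.2653 I₀ · cos²(30°) = 0.1989 I₀.
I₃ = I₂ cos²(95° − 85°) = 0.1989 I₀ · cos²(10°) = 0.1929 I₀.
That is 19.29% of the incident intensity.

≈ 19.3%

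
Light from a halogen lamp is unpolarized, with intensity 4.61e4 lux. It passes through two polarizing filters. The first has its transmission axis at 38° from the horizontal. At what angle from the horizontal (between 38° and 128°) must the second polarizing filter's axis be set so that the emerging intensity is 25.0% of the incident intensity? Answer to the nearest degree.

Unpolarized light through the first polarizer → I₁ = ½ I₀, now polarized at 38°.
Need I₂/I₀ = 0.25, so cos²(θ − 38°) = 0.25 / 0.5 = 0.5.
θ − 38° = arccos(√0.5) = 45.0°, giving θ ≈ 38 + 45.0 = 83.0°.

θ ≈ 83°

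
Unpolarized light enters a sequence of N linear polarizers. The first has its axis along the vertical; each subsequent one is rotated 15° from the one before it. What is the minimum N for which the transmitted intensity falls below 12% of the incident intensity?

First polarizer halves the unpolarized light: factor 1/2.
Each further stage multiplies by cos²(15°) = 0.933.
After N polarizers: T = 0.5·0.933^(N−1). Require T < 0.12 ⇒ N−1 > ln(0.12/0.5)/ln(0.933) = 20.58, so N−1 ≥ 21 and N = 22.
Check: N=22 gives T = 0.1166 < 0.12; N=21 gives T = 0.1249.

N = 22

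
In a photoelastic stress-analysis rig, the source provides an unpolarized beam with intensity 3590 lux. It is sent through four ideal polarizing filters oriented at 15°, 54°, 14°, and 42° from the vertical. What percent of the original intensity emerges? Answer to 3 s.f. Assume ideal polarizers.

Unpolarized light through the first polarizer → I₁ = 3590 lux/2 = 1795 lux, polarized at 15°.
I₂ = I₁ · cos²(39°) = 1795 · 0.604 = 1084 lux.
I₃ = I₂ · cos²(40°) = 1084 · 0.5868 = 636.2 lux.
I₄ = I₃ · cos²(28°) = 636.2 · 0.7796 = 496 lux.
That is 13.82% of the incident intensity.

≈ 13.8%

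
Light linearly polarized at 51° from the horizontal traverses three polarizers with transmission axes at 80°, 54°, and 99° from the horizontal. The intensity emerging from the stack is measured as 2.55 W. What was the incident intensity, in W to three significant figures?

By Malus's law, I₁ = I₀ cos²(80° − 51°) = I₀ cos²(29°) = 0.765 I₀.
I₂ = I₁ cos²(54° − 80°) = 0.765 I₀ · cos²(26°) = 0.618 I₀.
I₃ = I₂ cos²(99° − 54°) = 0.618 I₀ · cos²(45°) = 0.309 I₀.
So 2.55 W = 0.309 I₀, giving I₀ = 2.55/0.309 = 8.253 W.

I₀ ≈ 8.25 W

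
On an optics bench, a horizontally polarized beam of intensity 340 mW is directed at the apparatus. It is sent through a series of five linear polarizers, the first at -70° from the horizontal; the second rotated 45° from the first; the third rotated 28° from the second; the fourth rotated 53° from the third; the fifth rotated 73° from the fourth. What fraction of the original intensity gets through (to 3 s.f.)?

I/I₀ ≈ 0.00141

I₁ = 340 mW · cos²(70°) = 39.77 mW.
I₂ = I₁ · cos²(45°) = 39.77 · 0.5 = 19.89 mW.
I₃ = I₂ · cos²(28°) = 19.89 · 0.7796 = 15.5 mW.
I₄ = I₃ · cos²(53°) = 15.5 · 0.3622 = 5.615 mW.
I₅ = I₄ · cos²(73°) = 5.615 · 0.08548 = 0.48 mW.
Transmitted fraction = 0.001412.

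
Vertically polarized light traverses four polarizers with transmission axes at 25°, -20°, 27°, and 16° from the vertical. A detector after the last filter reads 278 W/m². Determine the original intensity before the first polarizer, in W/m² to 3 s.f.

I₀ ≈ 1510 W/m²

By Malus's law, I₁ = I₀ cos²(25° − 0°) = I₀ cos²(25°) = 0.8214 I₀.
I₂ = I₁ cos²(-20° − 25°) = 0.8214 I₀ · cos²(45°) = 0.4107 I₀.
I₃ = I₂ cos²(27° + 20°) = 0.4107 I₀ · cos²(47°) = 0.191 I₀.
I₄ = I₃ cos²(16° − 27°) = 0.191 I₀ · cos²(11°) = 0.1841 I₀.
So 278 W/m² = 0.1841 I₀, giving I₀ = 278/0.1841 = 1510 W/m².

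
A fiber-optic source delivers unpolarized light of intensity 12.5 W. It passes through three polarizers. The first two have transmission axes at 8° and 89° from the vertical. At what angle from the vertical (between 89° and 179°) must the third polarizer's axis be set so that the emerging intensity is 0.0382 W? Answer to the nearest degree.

Unpolarized light through the first polarizer → I₁ = ½ I₀, now polarized at 8°.
I₂ = I₁ cos²(89° − 8°) = 0.5 I₀ · cos²(81°) = 0.01224 I₀.
Target fraction: 0.0382 / 12.5 W = 0.003056 of I₀.
Need I₃/I₀ = 0.003056, so cos²(θ − 89°) = 0.003056 / 0.01224 = 0.2498.
θ − 89° = arccos(√0.2498) = 60.0°, giving θ ≈ 89 + 60.0 = 149.0°.

θ ≈ 149°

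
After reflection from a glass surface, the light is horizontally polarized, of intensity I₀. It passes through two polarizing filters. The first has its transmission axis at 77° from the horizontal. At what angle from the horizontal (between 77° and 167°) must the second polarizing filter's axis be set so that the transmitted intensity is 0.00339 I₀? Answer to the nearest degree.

By Malus's law, I₁ = I₀ cos²(77° − 0°) = I₀ cos²(77°) = 0.0506 I₀.
Need I₂/I₀ = 0.00339, so cos²(θ − 77°) = 0.00339 / 0.0506 = 0.06699.
θ − 77° = arccos(√0.06699) = 75.0°, giving θ ≈ 77 + 75.0 = 152.0°.

θ ≈ 152°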